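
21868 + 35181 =57049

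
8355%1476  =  975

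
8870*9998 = 88682260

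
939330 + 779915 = 1719245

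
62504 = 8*7813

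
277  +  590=867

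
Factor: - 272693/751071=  - 3^( - 1 ) * 29^(-1)*89^ (-1)* 97^(-1 )*272693^1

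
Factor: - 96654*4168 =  - 402853872 = - 2^4* 3^1 * 89^1 * 181^1*521^1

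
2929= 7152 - 4223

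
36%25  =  11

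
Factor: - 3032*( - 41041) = 2^3*7^1*11^1*13^1*41^1*379^1= 124436312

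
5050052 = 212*23821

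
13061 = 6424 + 6637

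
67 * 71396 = 4783532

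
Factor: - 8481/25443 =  - 3^( - 1 )= -1/3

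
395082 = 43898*9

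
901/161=5 + 96/161 = 5.60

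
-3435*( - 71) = 243885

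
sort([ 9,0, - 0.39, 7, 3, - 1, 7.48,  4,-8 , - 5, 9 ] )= [-8, - 5 , -1, - 0.39,0,3 , 4,7, 7.48, 9,9 ] 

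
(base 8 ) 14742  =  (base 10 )6626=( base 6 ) 50402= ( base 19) I6E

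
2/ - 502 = -1 + 250/251 = - 0.00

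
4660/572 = 1165/143 = 8.15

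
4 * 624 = 2496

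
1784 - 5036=-3252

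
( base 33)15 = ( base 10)38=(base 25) 1d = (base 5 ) 123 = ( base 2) 100110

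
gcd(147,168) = 21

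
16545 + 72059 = 88604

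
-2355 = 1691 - 4046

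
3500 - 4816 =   -  1316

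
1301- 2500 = - 1199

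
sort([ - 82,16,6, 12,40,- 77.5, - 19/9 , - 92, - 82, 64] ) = [- 92, - 82, - 82, - 77.5, - 19/9, 6,  12, 16,40,64 ]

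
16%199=16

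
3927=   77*51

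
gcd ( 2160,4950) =90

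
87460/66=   43730/33 = 1325.15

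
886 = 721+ 165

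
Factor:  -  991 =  - 991^1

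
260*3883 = 1009580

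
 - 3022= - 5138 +2116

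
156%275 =156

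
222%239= 222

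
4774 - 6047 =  - 1273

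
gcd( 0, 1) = 1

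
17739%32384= 17739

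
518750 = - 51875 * (-10) 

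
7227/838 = 8 + 523/838 = 8.62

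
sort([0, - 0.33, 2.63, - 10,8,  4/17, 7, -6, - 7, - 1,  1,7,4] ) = [ - 10, - 7, - 6, - 1, - 0.33,0,  4/17,1, 2.63,  4,7,7,8]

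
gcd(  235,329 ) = 47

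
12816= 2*6408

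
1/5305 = 1/5305=   0.00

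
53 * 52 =2756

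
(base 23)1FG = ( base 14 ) 478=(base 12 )622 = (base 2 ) 1101111010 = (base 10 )890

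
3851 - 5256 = -1405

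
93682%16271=12327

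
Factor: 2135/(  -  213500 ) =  - 1/100 = -2^(-2 ) * 5^(-2 )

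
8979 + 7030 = 16009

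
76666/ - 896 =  - 38333/448 = - 85.56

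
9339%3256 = 2827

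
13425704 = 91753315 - 78327611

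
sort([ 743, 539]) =[ 539, 743] 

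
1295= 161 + 1134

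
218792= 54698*4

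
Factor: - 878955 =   -  3^1*5^1*7^1 * 11^1*761^1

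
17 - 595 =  - 578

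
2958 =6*493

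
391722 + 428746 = 820468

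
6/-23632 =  - 1 + 11813/11816 = - 0.00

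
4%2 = 0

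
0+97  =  97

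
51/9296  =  51/9296 = 0.01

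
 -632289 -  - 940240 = 307951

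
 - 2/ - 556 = 1/278 = 0.00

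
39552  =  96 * 412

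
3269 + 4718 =7987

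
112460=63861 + 48599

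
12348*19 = 234612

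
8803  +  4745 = 13548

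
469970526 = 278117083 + 191853443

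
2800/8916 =700/2229 = 0.31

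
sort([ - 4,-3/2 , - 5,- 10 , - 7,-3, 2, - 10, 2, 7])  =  [-10, - 10,-7, - 5,-4, - 3,-3/2, 2, 2, 7 ]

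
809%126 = 53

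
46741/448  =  46741/448=   104.33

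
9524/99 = 96 +20/99 = 96.20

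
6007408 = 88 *68266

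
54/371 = 54/371  =  0.15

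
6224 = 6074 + 150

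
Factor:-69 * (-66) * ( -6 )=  - 2^2 * 3^3*11^1 * 23^1 = -  27324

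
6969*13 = 90597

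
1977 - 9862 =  - 7885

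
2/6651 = 2/6651  =  0.00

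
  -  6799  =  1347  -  8146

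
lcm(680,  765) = 6120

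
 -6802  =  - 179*38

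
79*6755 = 533645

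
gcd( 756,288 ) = 36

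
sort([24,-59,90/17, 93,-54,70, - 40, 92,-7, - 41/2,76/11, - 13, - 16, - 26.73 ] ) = [-59 ,-54, - 40, - 26.73, - 41/2,-16, - 13, - 7, 90/17,76/11,24,  70,  92,93]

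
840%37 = 26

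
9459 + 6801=16260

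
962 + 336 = 1298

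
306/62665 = 306/62665 = 0.00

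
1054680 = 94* 11220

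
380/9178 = 190/4589 = 0.04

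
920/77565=184/15513 = 0.01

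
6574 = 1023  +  5551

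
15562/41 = 15562/41 = 379.56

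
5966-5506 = 460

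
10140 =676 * 15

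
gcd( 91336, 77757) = 1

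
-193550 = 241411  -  434961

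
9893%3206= 275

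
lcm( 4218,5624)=16872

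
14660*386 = 5658760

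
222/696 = 37/116 = 0.32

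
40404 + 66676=107080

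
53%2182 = 53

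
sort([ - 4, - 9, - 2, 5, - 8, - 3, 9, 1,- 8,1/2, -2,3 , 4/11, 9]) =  [  -  9, - 8,-8 , - 4, - 3,  -  2, - 2, 4/11, 1/2, 1,3, 5, 9,9 ]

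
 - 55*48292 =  - 2656060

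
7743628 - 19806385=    - 12062757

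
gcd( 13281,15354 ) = 3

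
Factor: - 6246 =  - 2^1*3^2* 347^1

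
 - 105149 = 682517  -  787666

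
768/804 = 64/67 = 0.96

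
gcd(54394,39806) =2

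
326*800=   260800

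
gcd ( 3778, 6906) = 2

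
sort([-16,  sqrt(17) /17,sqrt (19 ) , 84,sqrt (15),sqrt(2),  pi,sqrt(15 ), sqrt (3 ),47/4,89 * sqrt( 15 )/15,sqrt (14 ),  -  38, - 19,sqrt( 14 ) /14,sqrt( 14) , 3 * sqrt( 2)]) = [ - 38,-19,-16,  sqrt (17) /17,sqrt(14) /14,sqrt ( 2), sqrt( 3), pi,sqrt ( 14 ),sqrt( 14 ),sqrt(15 ),  sqrt(15),3*sqrt( 2),sqrt(  19),47/4, 89  *  sqrt(15)/15, 84]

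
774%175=74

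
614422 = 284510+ 329912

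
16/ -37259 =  -16/37259 = - 0.00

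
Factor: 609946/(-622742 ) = - 163^1*1871^1*311371^( - 1) = -304973/311371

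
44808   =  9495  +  35313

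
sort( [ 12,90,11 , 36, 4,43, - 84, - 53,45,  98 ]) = [ - 84, - 53,  4 , 11, 12, 36,43, 45, 90,  98 ] 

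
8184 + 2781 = 10965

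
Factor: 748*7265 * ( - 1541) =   -  8374133020 =- 2^2 *5^1*11^1*17^1 *23^1*67^1*1453^1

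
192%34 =22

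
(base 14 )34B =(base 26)p5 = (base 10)655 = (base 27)o7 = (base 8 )1217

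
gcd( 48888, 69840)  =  6984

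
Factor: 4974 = 2^1*3^1*829^1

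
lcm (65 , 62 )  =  4030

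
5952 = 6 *992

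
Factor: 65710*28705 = 1886205550= 2^1*5^2*5741^1*6571^1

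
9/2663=9/2663 = 0.00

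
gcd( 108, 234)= 18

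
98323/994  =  98323/994 = 98.92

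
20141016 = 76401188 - 56260172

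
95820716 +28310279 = 124130995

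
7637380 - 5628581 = 2008799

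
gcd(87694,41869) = 1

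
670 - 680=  - 10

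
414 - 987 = -573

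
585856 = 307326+278530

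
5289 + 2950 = 8239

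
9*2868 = 25812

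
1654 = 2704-1050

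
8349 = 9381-1032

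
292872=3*97624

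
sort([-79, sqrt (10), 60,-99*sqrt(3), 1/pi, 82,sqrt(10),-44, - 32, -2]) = [- 99 * sqrt( 3), - 79, - 44,-32,  -  2, 1/pi,sqrt( 10 ) , sqrt( 10), 60, 82 ] 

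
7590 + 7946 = 15536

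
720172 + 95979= 816151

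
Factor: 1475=5^2*59^1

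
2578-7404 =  - 4826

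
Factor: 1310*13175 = 2^1*5^3*17^1 *31^1*131^1 = 17259250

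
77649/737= 105 + 24/67 =105.36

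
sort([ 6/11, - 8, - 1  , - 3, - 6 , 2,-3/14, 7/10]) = [ - 8, - 6, - 3, - 1, - 3/14, 6/11, 7/10,2]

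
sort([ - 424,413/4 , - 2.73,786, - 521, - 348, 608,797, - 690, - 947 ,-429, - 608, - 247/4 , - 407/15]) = [ - 947, - 690, - 608, - 521,-429, - 424, - 348, - 247/4,-407/15, - 2.73,413/4,608, 786,797]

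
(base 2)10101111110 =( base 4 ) 111332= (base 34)17c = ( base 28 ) 1m6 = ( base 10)1406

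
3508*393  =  1378644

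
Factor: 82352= 2^4* 5147^1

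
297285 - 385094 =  - 87809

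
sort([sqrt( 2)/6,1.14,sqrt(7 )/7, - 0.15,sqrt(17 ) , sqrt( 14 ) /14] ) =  [ - 0.15,sqrt(2) /6,sqrt ( 14)/14,sqrt( 7 ) /7,1.14, sqrt( 17)]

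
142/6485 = 142/6485  =  0.02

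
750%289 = 172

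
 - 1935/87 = - 645/29 = -22.24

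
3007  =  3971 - 964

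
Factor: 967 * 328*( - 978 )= -310198128= - 2^4*3^1*41^1*163^1*967^1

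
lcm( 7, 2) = 14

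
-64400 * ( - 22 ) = 1416800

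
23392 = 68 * 344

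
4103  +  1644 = 5747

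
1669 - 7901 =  - 6232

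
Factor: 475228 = 2^2*13^2 * 19^1 * 37^1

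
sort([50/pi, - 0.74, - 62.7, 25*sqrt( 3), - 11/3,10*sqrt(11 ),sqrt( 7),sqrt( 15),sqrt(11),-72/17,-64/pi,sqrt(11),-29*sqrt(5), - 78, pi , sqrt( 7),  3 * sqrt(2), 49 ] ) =[  -  78, - 29*sqrt(5), - 62.7,  -  64/pi,-72/17,- 11/3,  -  0.74, sqrt( 7 ), sqrt(7), pi, sqrt(11),sqrt(11), sqrt( 15), 3* sqrt(2), 50/pi, 10*sqrt(11), 25*sqrt( 3), 49]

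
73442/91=73442/91=807.05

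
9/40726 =9/40726=0.00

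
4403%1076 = 99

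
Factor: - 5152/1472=  -  2^( - 1 )  *  7^1 = -7/2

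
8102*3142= 25456484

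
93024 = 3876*24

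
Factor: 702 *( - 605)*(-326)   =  2^2*3^3*5^1*11^2 * 13^1 * 163^1 = 138455460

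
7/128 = 7/128 =0.05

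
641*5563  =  3565883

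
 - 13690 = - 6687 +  - 7003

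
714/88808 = 21/2612  =  0.01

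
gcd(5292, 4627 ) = 7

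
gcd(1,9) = 1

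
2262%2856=2262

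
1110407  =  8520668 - 7410261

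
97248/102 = 953 + 7/17 = 953.41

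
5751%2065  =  1621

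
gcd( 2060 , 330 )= 10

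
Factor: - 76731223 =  -809^1 * 94847^1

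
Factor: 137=137^1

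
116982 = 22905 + 94077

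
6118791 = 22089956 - 15971165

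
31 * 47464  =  1471384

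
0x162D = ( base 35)4M7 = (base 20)e3h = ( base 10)5677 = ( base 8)13055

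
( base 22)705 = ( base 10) 3393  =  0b110101000001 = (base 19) 97b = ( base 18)a89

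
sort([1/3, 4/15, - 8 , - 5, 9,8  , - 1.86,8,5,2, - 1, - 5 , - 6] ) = [  -  8, - 6,  -  5, - 5, - 1.86,-1,4/15, 1/3,2,  5,8,8,9 ] 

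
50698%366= 190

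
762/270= 2 + 37/45 = 2.82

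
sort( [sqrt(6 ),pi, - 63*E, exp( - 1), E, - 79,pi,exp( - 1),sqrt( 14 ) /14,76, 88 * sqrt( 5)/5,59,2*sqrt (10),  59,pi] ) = [ - 63*E, - 79, sqrt( 14)/14,exp( - 1 ), exp( - 1),sqrt(6),E,  pi, pi,pi,2*sqrt( 10), 88*sqrt( 5 )/5, 59, 59,76]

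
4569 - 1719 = 2850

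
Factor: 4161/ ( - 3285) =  - 3^ ( - 1 )  *  5^( - 1 )*19^1 = - 19/15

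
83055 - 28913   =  54142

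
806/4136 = 403/2068 = 0.19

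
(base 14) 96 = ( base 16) 84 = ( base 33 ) 40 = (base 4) 2010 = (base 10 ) 132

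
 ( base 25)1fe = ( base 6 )4410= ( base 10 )1014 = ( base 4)33312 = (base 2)1111110110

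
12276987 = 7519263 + 4757724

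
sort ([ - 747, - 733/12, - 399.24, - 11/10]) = [-747,  -  399.24, - 733/12, - 11/10 ]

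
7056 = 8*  882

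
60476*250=15119000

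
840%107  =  91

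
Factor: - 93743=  - 13^1*7211^1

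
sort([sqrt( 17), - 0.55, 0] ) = [ - 0.55,0,sqrt (17 )]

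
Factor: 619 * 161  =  7^1*23^1*619^1= 99659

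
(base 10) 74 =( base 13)59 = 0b1001010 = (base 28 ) 2i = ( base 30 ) 2E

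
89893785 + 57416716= 147310501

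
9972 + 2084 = 12056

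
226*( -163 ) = -36838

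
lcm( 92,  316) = 7268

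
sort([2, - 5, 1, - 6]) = [ - 6 ,-5,1,2]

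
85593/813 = 28531/271 = 105.28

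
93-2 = 91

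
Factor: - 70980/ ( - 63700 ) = 39/35 =3^1 * 5^ ( - 1 )*7^(-1)*13^1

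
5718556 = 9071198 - 3352642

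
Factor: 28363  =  113^1*251^1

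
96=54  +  42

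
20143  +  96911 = 117054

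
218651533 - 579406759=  - 360755226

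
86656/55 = 1575 + 31/55 = 1575.56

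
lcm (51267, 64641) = 1486743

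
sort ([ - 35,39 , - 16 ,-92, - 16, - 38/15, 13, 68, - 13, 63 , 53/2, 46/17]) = [-92,-35, - 16 ,-16, - 13 , - 38/15, 46/17 , 13,53/2 , 39 , 63 , 68] 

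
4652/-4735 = - 4652/4735 = -  0.98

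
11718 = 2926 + 8792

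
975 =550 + 425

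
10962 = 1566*7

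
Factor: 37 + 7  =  2^2*11^1 = 44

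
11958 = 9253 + 2705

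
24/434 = 12/217 = 0.06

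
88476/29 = 88476/29 = 3050.90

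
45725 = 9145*5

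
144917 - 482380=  - 337463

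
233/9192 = 233/9192  =  0.03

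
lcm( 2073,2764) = 8292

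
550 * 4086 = 2247300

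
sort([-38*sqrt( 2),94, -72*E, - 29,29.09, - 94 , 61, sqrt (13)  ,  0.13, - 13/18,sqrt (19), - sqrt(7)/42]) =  [ - 72*E, - 94, - 38*sqrt(2),  -  29,  -  13/18 ,  -  sqrt (7)/42,0.13, sqrt (13),  sqrt( 19),29.09, 61, 94]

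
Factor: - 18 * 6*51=  -  2^2 * 3^4*17^1 = -  5508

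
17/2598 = 17/2598 = 0.01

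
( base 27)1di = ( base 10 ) 1098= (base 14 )586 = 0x44A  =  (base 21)2a6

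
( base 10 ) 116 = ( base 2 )1110100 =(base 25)4g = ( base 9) 138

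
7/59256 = 7/59256 =0.00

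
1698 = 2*849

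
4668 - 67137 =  - 62469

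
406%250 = 156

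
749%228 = 65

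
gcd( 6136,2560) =8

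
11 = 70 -59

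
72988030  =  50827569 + 22160461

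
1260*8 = 10080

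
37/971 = 37/971 =0.04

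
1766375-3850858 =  - 2084483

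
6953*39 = 271167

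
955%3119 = 955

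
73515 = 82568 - 9053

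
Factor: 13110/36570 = 19^1*53^( - 1 ) =19/53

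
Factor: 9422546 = 2^1*7^1*673039^1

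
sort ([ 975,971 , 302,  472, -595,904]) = [-595,302,472 , 904,971 , 975 ] 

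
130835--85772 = 216607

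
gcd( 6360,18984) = 24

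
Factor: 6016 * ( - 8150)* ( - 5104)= 2^12*5^2*11^1*29^1*47^1 * 163^1 = 250251161600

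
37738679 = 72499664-34760985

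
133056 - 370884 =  - 237828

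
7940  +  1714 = 9654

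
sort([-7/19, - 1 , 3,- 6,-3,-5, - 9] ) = [-9, - 6,-5, - 3, - 1, - 7/19, 3]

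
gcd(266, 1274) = 14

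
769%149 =24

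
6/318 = 1/53=0.02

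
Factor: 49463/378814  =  2^(-1 )*49463^1*  189407^(-1 )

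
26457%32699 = 26457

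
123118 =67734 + 55384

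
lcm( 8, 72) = 72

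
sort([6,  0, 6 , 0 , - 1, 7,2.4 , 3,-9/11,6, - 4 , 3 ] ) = [ - 4,-1, - 9/11 , 0  ,  0,  2.4,3 , 3 , 6, 6,6, 7 ] 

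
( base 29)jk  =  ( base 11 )47A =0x23B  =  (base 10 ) 571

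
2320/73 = 31 + 57/73 = 31.78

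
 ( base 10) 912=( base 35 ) Q2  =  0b1110010000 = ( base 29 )12D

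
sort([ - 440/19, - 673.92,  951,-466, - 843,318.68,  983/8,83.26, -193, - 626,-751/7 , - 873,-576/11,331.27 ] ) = [-873,-843,-673.92, - 626,  -  466,-193,- 751/7,  -  576/11,  -  440/19 , 83.26,983/8 , 318.68,331.27,951]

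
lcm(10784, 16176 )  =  32352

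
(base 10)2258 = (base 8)4322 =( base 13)1049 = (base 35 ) 1ti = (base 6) 14242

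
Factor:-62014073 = -11^2 * 283^1 *1811^1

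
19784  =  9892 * 2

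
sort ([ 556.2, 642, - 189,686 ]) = [ - 189,  556.2, 642,686]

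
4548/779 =5+653/779 = 5.84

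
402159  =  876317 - 474158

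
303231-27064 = 276167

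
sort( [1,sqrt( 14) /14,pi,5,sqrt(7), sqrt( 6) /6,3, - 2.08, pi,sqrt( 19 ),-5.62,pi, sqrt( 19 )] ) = [ - 5.62,  -  2.08,sqrt (14)/14,  sqrt( 6 ) /6,1,  sqrt( 7 ),3,pi, pi,pi, sqrt( 19), sqrt( 19), 5] 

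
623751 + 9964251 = 10588002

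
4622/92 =2311/46 = 50.24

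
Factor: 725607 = 3^2 * 37^1*2179^1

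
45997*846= 38913462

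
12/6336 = 1/528 = 0.00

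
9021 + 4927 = 13948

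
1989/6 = 331 + 1/2 =331.50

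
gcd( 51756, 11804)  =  908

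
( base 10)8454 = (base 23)fmd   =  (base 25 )dd4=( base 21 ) J3C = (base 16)2106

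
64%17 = 13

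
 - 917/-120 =7  +  77/120 = 7.64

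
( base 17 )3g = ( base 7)124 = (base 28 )2b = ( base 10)67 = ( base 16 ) 43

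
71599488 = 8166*8768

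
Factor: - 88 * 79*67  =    -  2^3 * 11^1*67^1*79^1 = - 465784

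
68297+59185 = 127482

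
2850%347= 74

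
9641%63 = 2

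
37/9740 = 37/9740 = 0.00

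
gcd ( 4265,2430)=5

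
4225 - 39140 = -34915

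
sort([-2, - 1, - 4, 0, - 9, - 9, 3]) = [ - 9, - 9, - 4, - 2, - 1,0, 3]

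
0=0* 41330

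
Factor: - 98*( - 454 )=44492 = 2^2 * 7^2*227^1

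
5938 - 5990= - 52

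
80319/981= 26773/327 = 81.87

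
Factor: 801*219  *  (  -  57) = -9998883 = - 3^4*19^1*73^1*89^1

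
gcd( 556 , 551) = 1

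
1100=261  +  839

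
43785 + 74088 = 117873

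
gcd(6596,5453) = 1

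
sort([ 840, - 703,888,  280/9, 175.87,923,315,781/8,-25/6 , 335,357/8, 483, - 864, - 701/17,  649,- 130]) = [ - 864, - 703, -130, - 701/17, - 25/6,280/9, 357/8,781/8, 175.87,315, 335,483, 649, 840,888,  923]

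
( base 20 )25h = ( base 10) 917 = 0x395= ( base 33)rq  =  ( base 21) 21e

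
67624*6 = 405744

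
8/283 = 8/283 = 0.03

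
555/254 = 555/254 = 2.19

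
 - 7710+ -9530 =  - 17240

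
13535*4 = 54140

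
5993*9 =53937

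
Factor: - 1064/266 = -2^2=-4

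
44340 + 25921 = 70261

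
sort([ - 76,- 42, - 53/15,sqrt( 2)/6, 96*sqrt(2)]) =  [ - 76, - 42, - 53/15 , sqrt( 2 ) /6,96*sqrt( 2) ] 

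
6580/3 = 6580/3 = 2193.33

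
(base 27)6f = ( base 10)177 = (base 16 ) b1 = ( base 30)5R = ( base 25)72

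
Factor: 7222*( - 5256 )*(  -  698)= 2^5*3^2*23^1* 73^1*157^1*349^1 = 26495264736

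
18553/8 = 18553/8   =  2319.12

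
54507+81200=135707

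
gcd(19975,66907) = 1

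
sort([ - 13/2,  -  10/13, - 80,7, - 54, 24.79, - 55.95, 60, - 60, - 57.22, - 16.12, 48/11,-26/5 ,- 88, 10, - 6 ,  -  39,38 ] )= [ - 88, - 80,- 60  ,-57.22, - 55.95, -54, - 39, - 16.12 , - 13/2, - 6, - 26/5, -10/13,48/11,7, 10 , 24.79, 38, 60 ] 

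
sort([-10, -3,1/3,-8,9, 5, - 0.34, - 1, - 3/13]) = [ - 10, - 8,-3,-1,- 0.34,-3/13,1/3, 5, 9]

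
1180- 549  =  631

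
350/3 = 116+2/3 = 116.67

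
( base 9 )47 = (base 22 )1L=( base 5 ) 133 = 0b101011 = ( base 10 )43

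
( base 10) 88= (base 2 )1011000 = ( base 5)323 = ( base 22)40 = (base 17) 53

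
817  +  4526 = 5343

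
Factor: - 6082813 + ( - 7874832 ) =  - 5^1*13^1*214733^1  =  - 13957645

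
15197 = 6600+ 8597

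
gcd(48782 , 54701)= 1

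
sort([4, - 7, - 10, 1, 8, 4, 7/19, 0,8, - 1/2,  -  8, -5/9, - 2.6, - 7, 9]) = [  -  10 , - 8, - 7,-7,-2.6, - 5/9, - 1/2, 0,  7/19, 1, 4,4,  8, 8, 9]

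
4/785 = 4/785=0.01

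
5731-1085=4646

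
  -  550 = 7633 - 8183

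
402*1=402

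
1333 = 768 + 565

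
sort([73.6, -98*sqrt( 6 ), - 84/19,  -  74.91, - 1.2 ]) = [ - 98 * sqrt( 6 ),-74.91, - 84/19 , - 1.2,  73.6 ] 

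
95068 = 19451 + 75617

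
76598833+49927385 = 126526218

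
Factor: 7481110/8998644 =3740555/4499322 =2^( - 1 )*3^( - 1 )*5^1*7^1*13^1*17^( - 1)*8221^1*44111^( - 1)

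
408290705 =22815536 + 385475169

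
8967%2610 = 1137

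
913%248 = 169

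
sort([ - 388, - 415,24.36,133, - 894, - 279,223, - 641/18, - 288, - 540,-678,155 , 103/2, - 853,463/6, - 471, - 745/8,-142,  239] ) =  [ - 894, - 853, - 678 , - 540, - 471,-415, - 388,  -  288, - 279, - 142, - 745/8, - 641/18  ,  24.36,103/2, 463/6,133,  155,223,239 ]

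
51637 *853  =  44046361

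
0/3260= 0 =0.00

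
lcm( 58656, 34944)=1642368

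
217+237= 454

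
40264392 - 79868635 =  - 39604243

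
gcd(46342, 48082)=58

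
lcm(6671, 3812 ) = 26684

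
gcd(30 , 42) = 6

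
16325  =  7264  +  9061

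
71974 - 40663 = 31311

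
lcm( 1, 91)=91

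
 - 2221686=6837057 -9058743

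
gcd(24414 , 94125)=3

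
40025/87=40025/87 = 460.06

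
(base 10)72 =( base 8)110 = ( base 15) 4C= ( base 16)48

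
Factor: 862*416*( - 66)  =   - 2^7 * 3^1*11^1 *13^1 * 431^1 = -23667072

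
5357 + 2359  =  7716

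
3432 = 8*429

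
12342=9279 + 3063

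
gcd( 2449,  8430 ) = 1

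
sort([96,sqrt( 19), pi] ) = [pi, sqrt(19),96 ] 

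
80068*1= 80068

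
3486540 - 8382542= -4896002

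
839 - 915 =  - 76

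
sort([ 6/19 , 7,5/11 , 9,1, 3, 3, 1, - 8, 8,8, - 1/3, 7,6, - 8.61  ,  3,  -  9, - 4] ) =[- 9, - 8.61, - 8, - 4,  -  1/3, 6/19,  5/11, 1, 1, 3, 3,3, 6,7, 7, 8,8, 9 ]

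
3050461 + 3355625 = 6406086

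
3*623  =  1869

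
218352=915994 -697642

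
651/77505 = 217/25835 = 0.01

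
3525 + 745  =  4270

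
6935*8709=60396915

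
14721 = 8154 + 6567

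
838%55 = 13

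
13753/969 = 809/57 = 14.19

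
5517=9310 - 3793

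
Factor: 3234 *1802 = 5827668 = 2^2*3^1*7^2*  11^1*17^1*53^1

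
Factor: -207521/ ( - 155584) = 2^ ( - 6)*11^( - 1)*13^(-1 )*17^( - 1)*207521^1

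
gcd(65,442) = 13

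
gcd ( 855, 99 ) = 9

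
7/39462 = 7/39462 = 0.00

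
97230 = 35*2778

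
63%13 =11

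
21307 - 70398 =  - 49091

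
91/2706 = 91/2706 = 0.03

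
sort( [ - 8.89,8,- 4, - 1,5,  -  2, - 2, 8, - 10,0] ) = [ -10, - 8.89, - 4 ,-2 , - 2, - 1,0,5, 8,8 ]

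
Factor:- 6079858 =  - 2^1*3039929^1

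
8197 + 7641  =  15838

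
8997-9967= - 970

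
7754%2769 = 2216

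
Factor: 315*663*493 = 3^3*5^1 * 7^1* 13^1* 17^2*29^1 = 102960585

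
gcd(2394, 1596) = 798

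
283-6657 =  - 6374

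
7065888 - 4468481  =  2597407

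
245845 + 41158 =287003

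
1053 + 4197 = 5250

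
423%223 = 200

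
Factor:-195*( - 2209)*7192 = 3097989960 = 2^3*3^1*5^1*13^1*29^1*31^1*47^2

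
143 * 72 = 10296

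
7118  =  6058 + 1060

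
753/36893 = 753/36893= 0.02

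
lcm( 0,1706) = 0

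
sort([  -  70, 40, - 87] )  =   [ - 87,  -  70, 40]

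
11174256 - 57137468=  - 45963212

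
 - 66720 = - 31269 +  - 35451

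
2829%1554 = 1275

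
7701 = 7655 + 46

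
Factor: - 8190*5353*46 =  - 2^2*3^2*5^1*7^1*13^1*23^1*53^1*101^1 = - 2016689220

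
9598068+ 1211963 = 10810031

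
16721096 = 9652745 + 7068351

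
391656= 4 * 97914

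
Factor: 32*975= 31200 = 2^5 * 3^1*5^2*13^1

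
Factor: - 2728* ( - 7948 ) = 21682144 = 2^5*11^1*31^1*1987^1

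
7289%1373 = 424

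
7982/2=3991 = 3991.00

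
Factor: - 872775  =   - 3^4*5^2 * 431^1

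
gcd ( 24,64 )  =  8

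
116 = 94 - -22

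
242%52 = 34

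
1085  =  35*31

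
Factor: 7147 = 7^1*1021^1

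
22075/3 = 7358+1/3= 7358.33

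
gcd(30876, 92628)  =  30876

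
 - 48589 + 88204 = 39615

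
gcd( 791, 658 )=7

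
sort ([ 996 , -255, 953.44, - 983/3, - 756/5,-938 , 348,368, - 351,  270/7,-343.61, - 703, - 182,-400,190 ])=[ - 938, - 703,-400, - 351,-343.61,-983/3, - 255,  -  182, - 756/5,270/7, 190, 348, 368,953.44,996]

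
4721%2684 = 2037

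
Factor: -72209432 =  - 2^3 * 9026179^1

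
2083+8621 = 10704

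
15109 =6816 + 8293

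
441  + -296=145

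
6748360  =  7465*904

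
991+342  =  1333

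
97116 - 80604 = 16512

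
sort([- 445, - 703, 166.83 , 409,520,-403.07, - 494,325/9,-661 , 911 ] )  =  [ - 703,-661, - 494,  -  445, - 403.07 , 325/9 , 166.83 , 409,520,  911]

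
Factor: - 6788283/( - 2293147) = 3^1*17^(-1)*43^( - 1 )*3137^( - 1 ) *2262761^1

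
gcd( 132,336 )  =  12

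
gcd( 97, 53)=1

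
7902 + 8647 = 16549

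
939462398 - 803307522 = 136154876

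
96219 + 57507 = 153726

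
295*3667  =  1081765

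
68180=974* 70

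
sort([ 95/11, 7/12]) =[7/12,95/11]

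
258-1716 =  - 1458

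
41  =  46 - 5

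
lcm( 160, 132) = 5280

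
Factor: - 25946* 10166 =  - 263767036 = -  2^2*13^1*17^1 * 23^1 * 12973^1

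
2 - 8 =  - 6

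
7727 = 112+7615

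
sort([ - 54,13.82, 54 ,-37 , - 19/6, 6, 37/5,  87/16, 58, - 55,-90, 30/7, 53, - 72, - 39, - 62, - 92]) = [ -92 , - 90,-72, - 62, - 55,- 54 , - 39, - 37, - 19/6,30/7 , 87/16, 6, 37/5,13.82,53,54,  58]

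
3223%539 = 528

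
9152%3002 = 146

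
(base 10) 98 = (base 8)142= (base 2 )1100010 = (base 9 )118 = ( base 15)68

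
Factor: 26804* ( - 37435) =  - 1003407740=- 2^2*5^1*6701^1*7487^1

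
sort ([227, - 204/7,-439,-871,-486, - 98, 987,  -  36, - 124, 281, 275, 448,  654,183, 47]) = [ -871,-486 , - 439, - 124,-98, - 36, - 204/7,47,  183, 227 , 275, 281, 448 , 654, 987]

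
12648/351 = 4216/117= 36.03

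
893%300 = 293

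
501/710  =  501/710=0.71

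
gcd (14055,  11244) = 2811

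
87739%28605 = 1924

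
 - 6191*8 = -49528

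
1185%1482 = 1185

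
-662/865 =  - 1 + 203/865 = - 0.77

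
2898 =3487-589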